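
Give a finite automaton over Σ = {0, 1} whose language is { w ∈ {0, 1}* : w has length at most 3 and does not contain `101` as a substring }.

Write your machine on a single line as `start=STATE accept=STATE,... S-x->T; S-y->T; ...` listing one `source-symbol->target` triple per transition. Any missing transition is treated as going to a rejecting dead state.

start=s0; accept=s0,s1,s2,s3,s4,s5,s6,s7,s8; s0-0->s1; s0-1->s2; s1-0->s3; s1-1->s4; s2-0->s5; s2-1->s4; s3-0->s6; s3-1->s7; s4-0->s8; s4-1->s7; s5-0->s6; s5-1->s9; s6-0->s10; s6-1->s11; s7-0->s12; s7-1->s11; s8-0->s10; s8-1->s13; s9-0->s13; s9-1->s13; s10-0->s10; s10-1->s11; s11-0->s12; s11-1->s11; s12-0->s10; s12-1->s13; s13-0->s13; s13-1->s13

Run two small machines in parallel and take their product. The first has 5 states tracking the input length, saturating at 4; the second has 4 states tracking partial matches of the forbidden pattern `101`. A product state is a pair (one from each), accepting exactly when both do.
With 14 states:
          0    1  
>* s0     s1   s2 
 * s1     s3   s4 
 * s2     s5   s4 
 * s3     s6   s7 
 * s4     s8   s7 
 * s5     s6   s9 
 * s6    s10  s11 
 * s7    s12  s11 
 * s8    s10  s13 
   s9    s13  s13 
   s10   s10  s11 
   s11   s12  s11 
   s12   s10  s13 
   s13   s13  s13 
(> = start, * = accepting)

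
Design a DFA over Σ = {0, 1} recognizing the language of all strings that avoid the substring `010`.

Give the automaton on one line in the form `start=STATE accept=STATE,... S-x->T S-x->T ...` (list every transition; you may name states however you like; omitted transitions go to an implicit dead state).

Track partial matches of the forbidden pattern `010`. State q3 is a dead state reached once `010` has occurred; every other state accepts. q0 means no part of `010` is currently matched.
A 4-state machine:
        0   1  
>* q0   q1  q0 
 * q1   q1  q2 
 * q2   q3  q0 
   q3   q3  q3 
(> = start, * = accepting)

start=q0 accept=q0,q1,q2 q0-0->q1 q0-1->q0 q1-0->q1 q1-1->q2 q2-0->q3 q2-1->q0 q3-0->q3 q3-1->q3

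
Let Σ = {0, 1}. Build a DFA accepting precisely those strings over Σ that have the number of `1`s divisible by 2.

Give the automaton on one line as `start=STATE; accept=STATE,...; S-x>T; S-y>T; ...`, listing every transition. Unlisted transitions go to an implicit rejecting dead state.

The only thing that matters is how many `1`s have appeared, reduced mod 2. Use one state per residue: A for 0, …, B for 1. Reading `1` moves to the next residue; anything else stays put. A is accepting.
With 2 states:
       0  1 
>* A   A  B 
   B   B  A 
(> = start, * = accepting)

start=A; accept=A; A-0>A; A-1>B; B-0>B; B-1>A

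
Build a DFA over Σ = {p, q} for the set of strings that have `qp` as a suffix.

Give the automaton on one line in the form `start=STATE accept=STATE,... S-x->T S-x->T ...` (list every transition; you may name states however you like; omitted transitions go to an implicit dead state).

Let each state record the length of the longest suffix of the input read so far that is also a prefix of `qp`. s1 means the last symbol is `q`; s2 means the last 2 symbols are `qp`. Accept only at s2, where the string currently ends in `qp`.
A 3-state machine:
        p   q  
>  s0   s0  s1 
   s1   s2  s1 
 * s2   s0  s1 
(> = start, * = accepting)

start=s0 accept=s2 s0-p->s0 s0-q->s1 s1-p->s2 s1-q->s1 s2-p->s0 s2-q->s1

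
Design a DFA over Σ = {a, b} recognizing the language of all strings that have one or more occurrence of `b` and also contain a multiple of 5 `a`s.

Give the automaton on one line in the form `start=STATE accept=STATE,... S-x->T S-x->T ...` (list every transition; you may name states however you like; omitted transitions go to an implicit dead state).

Build one automaton per condition and run them in lockstep. One (3 states) tracks the count of `b`s, saturating at 2; the other (5 states) tracks the count of `a`s modulo 5. Each combined state is a pair, one component from each; accept when both components accept.
15 states suffice.
          a    b  
>  s0     s1   s2 
   s1     s3   s4 
 * s2     s4   s5 
   s3     s6   s7 
   s4     s7   s8 
 * s5     s8   s5 
   s6     s9  s10 
   s7    s10  s11 
   s8    s11   s8 
   s9     s0  s12 
   s10   s12  s13 
   s11   s13  s11 
   s12    s2  s14 
   s13   s14  s13 
   s14    s5  s14 
(> = start, * = accepting)

start=s0 accept=s2,s5 s0-a->s1 s0-b->s2 s1-a->s3 s1-b->s4 s2-a->s4 s2-b->s5 s3-a->s6 s3-b->s7 s4-a->s7 s4-b->s8 s5-a->s8 s5-b->s5 s6-a->s9 s6-b->s10 s7-a->s10 s7-b->s11 s8-a->s11 s8-b->s8 s9-a->s0 s9-b->s12 s10-a->s12 s10-b->s13 s11-a->s13 s11-b->s11 s12-a->s2 s12-b->s14 s13-a->s14 s13-b->s13 s14-a->s5 s14-b->s14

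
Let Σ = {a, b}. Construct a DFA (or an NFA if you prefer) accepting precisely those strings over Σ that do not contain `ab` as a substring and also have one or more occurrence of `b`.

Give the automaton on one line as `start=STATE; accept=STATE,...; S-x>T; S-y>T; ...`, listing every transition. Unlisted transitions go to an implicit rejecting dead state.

Build one automaton per condition and run them in lockstep. The first has 3 states tracking partial matches of the forbidden pattern `ab`; the second has 3 states tracking the count of `b`s, saturating at 2. A product state is a pair (one from each), accepting exactly when both do.
An 8-state machine:
        a   b  
>  S0   S1  S2 
   S1   S1  S3 
 * S2   S4  S5 
   S3   S3  S6 
 * S4   S4  S6 
 * S5   S7  S5 
   S6   S6  S6 
 * S7   S7  S6 
(> = start, * = accepting)

start=S0; accept=S2,S4,S5,S7; S0-a>S1; S0-b>S2; S1-a>S1; S1-b>S3; S2-a>S4; S2-b>S5; S3-a>S3; S3-b>S6; S4-a>S4; S4-b>S6; S5-a>S7; S5-b>S5; S6-a>S6; S6-b>S6; S7-a>S7; S7-b>S6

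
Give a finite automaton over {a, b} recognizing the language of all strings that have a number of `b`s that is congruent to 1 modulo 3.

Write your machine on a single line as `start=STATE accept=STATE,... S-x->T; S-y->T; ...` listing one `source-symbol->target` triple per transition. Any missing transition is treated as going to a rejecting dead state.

start=q0; accept=q1; q0-a->q0; q0-b->q1; q1-a->q1; q1-b->q2; q2-a->q2; q2-b->q0

Keep the running count of `b`s modulo 3: each `b` advances along the cycle q0 → q1 → q2 → q0 while other symbols loop. Accept at q1.
        a   b  
>  q0   q0  q1 
 * q1   q1  q2 
   q2   q2  q0 
(> = start, * = accepting)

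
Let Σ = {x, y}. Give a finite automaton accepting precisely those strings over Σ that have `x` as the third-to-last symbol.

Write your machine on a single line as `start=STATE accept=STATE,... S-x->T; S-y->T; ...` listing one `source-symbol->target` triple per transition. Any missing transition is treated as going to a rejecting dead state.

start=s0; accept=s7,s8,s9,s10; s0-x->s1; s0-y->s2; s1-x->s3; s1-y->s4; s2-x->s5; s2-y->s6; s3-x->s7; s3-y->s8; s4-x->s9; s4-y->s10; s5-x->s11; s5-y->s12; s6-x->s13; s6-y->s14; s7-x->s7; s7-y->s8; s8-x->s9; s8-y->s10; s9-x->s11; s9-y->s12; s10-x->s13; s10-y->s14; s11-x->s7; s11-y->s8; s12-x->s9; s12-y->s10; s13-x->s11; s13-y->s12; s14-x->s13; s14-y->s14

A DFA must remember the last 3 symbols (since which symbol is third-to-last isn't known until the input ends). Use one state per possible window of the last ≤3 symbols; accept from those whose window starts with `x`.
With 15 states:
          x    y  
>  s0     s1   s2 
   s1     s3   s4 
   s2     s5   s6 
   s3     s7   s8 
   s4     s9  s10 
   s5    s11  s12 
   s6    s13  s14 
 * s7     s7   s8 
 * s8     s9  s10 
 * s9    s11  s12 
 * s10   s13  s14 
   s11    s7   s8 
   s12    s9  s10 
   s13   s11  s12 
   s14   s13  s14 
(> = start, * = accepting)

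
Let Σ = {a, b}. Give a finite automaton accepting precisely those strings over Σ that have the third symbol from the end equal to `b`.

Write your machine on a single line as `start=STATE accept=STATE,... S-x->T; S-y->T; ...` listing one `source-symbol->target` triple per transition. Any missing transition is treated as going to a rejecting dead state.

A DFA must remember the last 3 symbols (since which symbol is third-to-last isn't known until the input ends). Use one state per possible window of the last ≤3 symbols; accept from those whose window starts with `b`.
A 15-state machine:
          a    b  
>  q0     q1   q2 
   q1     q3   q4 
   q2     q5   q6 
   q3     q7   q8 
   q4     q9  q10 
   q5    q11  q12 
   q6    q13  q14 
   q7     q7   q8 
   q8     q9  q10 
   q9    q11  q12 
   q10   q13  q14 
 * q11    q7   q8 
 * q12    q9  q10 
 * q13   q11  q12 
 * q14   q13  q14 
(> = start, * = accepting)

start=q0; accept=q11,q12,q13,q14; q0-a->q1; q0-b->q2; q1-a->q3; q1-b->q4; q2-a->q5; q2-b->q6; q3-a->q7; q3-b->q8; q4-a->q9; q4-b->q10; q5-a->q11; q5-b->q12; q6-a->q13; q6-b->q14; q7-a->q7; q7-b->q8; q8-a->q9; q8-b->q10; q9-a->q11; q9-b->q12; q10-a->q13; q10-b->q14; q11-a->q7; q11-b->q8; q12-a->q9; q12-b->q10; q13-a->q11; q13-b->q12; q14-a->q13; q14-b->q14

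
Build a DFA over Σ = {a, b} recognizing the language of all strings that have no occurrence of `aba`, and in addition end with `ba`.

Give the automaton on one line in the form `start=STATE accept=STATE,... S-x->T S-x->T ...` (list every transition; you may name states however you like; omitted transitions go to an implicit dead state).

start=q0 accept=q4 q0-a->q1 q0-b->q2 q1-a->q1 q1-b->q3 q2-a->q4 q2-b->q2 q3-a->q5 q3-b->q2 q4-a->q1 q4-b->q3 q5-a->q5 q5-b->q5

Build one automaton per condition and run them in lockstep. The first has 4 states tracking partial matches of the forbidden pattern `aba`; the second has 3 states tracking how much of the suffix `ba` has currently been matched. A product state is a pair (one from each), accepting exactly when both do. Minimizing collapses redundant product states.
A 6-state machine:
        a   b  
>  q0   q1  q2 
   q1   q1  q3 
   q2   q4  q2 
   q3   q5  q2 
 * q4   q1  q3 
   q5   q5  q5 
(> = start, * = accepting)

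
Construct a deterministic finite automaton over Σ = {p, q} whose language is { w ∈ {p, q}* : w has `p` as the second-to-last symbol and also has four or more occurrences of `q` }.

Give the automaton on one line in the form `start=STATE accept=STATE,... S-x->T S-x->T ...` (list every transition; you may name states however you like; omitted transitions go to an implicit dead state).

Handle the two conditions separately and then intersect. The first has 7 states tracking the last 2 symbols read; the second has 6 states tracking the count of `q`s, saturating at 5. A product state is a pair (one from each), accepting exactly when both do. After merging equivalent states the machine shrinks.
With 9 states:
       p  q 
>  A   A  B 
   B   B  C 
   C   C  D 
   D   E  F 
   E   E  G 
   F   H  F 
 * G   H  F 
   H   I  G 
 * I   I  G 
(> = start, * = accepting)

start=A accept=G,I A-p->A A-q->B B-p->B B-q->C C-p->C C-q->D D-p->E D-q->F E-p->E E-q->G F-p->H F-q->F G-p->H G-q->F H-p->I H-q->G I-p->I I-q->G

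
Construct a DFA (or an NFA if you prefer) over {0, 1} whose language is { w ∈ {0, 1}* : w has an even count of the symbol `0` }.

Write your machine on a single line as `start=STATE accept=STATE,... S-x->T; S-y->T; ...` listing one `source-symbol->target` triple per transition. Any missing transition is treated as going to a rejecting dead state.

The only thing that matters is how many `0`s have appeared, reduced mod 2. Use one state per residue: s0 for 0, …, s1 for 1. Reading `0` moves to the next residue; anything else stays put. s0 is accepting.
        0   1  
>* s0   s1  s0 
   s1   s0  s1 
(> = start, * = accepting)

start=s0; accept=s0; s0-0->s1; s0-1->s0; s1-0->s0; s1-1->s1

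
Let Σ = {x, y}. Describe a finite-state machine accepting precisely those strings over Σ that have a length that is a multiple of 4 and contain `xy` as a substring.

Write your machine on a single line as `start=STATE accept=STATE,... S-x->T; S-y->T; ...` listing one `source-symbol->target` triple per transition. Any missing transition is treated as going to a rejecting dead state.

Handle the two conditions separately and then intersect. One (4 states) tracks the input length modulo 4; the other (3 states) tracks whether and how much of `xy` has been seen. Each combined state is a pair, one component from each; accept when both components accept.
A 12-state machine:
          x    y  
>  s0     s1   s2 
   s1     s3   s4 
   s2     s3   s5 
   s3     s6   s7 
   s4     s7   s7 
   s5     s6   s8 
   s6     s9  s10 
   s7    s10  s10 
   s8     s9   s0 
   s9     s1  s11 
 * s10   s11  s11 
   s11    s4   s4 
(> = start, * = accepting)

start=s0; accept=s10; s0-x->s1; s0-y->s2; s1-x->s3; s1-y->s4; s2-x->s3; s2-y->s5; s3-x->s6; s3-y->s7; s4-x->s7; s4-y->s7; s5-x->s6; s5-y->s8; s6-x->s9; s6-y->s10; s7-x->s10; s7-y->s10; s8-x->s9; s8-y->s0; s9-x->s1; s9-y->s11; s10-x->s11; s10-y->s11; s11-x->s4; s11-y->s4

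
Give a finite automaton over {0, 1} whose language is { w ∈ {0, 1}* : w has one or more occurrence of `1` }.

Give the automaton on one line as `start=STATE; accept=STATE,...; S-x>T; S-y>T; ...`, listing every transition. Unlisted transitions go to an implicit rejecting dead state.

Only the number of `1`s matters, and only up to 2. Make a chain q0 → q1 → q2 advanced by each `1` (with q2 absorbing); every other symbol self-loops. The accepting set is {q1, q2}.
        0   1  
>  q0   q0  q1 
 * q1   q1  q2 
 * q2   q2  q2 
(> = start, * = accepting)

start=q0; accept=q1,q2; q0-0>q0; q0-1>q1; q1-0>q1; q1-1>q2; q2-0>q2; q2-1>q2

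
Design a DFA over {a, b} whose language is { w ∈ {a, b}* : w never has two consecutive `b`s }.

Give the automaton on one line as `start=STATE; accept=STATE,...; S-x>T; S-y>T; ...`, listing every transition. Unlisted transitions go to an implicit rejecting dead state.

This is the complement of 'contains `bb`'. Use the same substring-matching states — q0 through q2 holding how much of `bb` has just been matched — but flip the accepting set: everything except the trap q2 accepts.
A 3-state machine:
        a   b  
>* q0   q0  q1 
 * q1   q0  q2 
   q2   q2  q2 
(> = start, * = accepting)

start=q0; accept=q0,q1; q0-a>q0; q0-b>q1; q1-a>q0; q1-b>q2; q2-a>q2; q2-b>q2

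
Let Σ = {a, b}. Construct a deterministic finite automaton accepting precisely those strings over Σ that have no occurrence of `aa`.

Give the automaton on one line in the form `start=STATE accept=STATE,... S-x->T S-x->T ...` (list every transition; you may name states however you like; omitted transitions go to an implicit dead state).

This is the complement of 'contains `aa`'. Use the same substring-matching states — S0 through S2 holding how much of `aa` has just been matched — but flip the accepting set: everything except the trap S2 accepts.
        a   b  
>* S0   S1  S0 
 * S1   S2  S0 
   S2   S2  S2 
(> = start, * = accepting)

start=S0 accept=S0,S1 S0-a->S1 S0-b->S0 S1-a->S2 S1-b->S0 S2-a->S2 S2-b->S2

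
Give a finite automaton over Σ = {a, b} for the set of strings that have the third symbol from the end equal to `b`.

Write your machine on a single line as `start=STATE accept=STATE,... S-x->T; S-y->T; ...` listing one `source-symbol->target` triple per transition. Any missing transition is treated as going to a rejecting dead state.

start=s0; accept=s11,s12,s13,s14; s0-a->s1; s0-b->s2; s1-a->s3; s1-b->s4; s2-a->s5; s2-b->s6; s3-a->s7; s3-b->s8; s4-a->s9; s4-b->s10; s5-a->s11; s5-b->s12; s6-a->s13; s6-b->s14; s7-a->s7; s7-b->s8; s8-a->s9; s8-b->s10; s9-a->s11; s9-b->s12; s10-a->s13; s10-b->s14; s11-a->s7; s11-b->s8; s12-a->s9; s12-b->s10; s13-a->s11; s13-b->s12; s14-a->s13; s14-b->s14

A DFA must remember the last 3 symbols (since which symbol is third-to-last isn't known until the input ends). Use one state per possible window of the last ≤3 symbols; accept from those whose window starts with `b`.
15 states suffice.
          a    b  
>  s0     s1   s2 
   s1     s3   s4 
   s2     s5   s6 
   s3     s7   s8 
   s4     s9  s10 
   s5    s11  s12 
   s6    s13  s14 
   s7     s7   s8 
   s8     s9  s10 
   s9    s11  s12 
   s10   s13  s14 
 * s11    s7   s8 
 * s12    s9  s10 
 * s13   s11  s12 
 * s14   s13  s14 
(> = start, * = accepting)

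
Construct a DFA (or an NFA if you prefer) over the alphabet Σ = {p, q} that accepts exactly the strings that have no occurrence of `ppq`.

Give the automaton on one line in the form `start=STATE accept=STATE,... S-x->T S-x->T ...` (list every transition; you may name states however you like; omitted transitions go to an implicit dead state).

start=s0 accept=s0,s1,s2 s0-p->s1 s0-q->s0 s1-p->s2 s1-q->s0 s2-p->s2 s2-q->s3 s3-p->s3 s3-q->s3

This is the complement of 'contains `ppq`'. Use the same substring-matching states — s0 through s3 holding how much of `ppq` has just been matched — but flip the accepting set: everything except the trap s3 accepts.
A 4-state machine:
        p   q  
>* s0   s1  s0 
 * s1   s2  s0 
 * s2   s2  s3 
   s3   s3  s3 
(> = start, * = accepting)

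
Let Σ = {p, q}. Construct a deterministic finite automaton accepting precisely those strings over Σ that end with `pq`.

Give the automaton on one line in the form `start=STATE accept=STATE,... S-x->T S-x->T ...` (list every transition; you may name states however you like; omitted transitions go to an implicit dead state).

start=A accept=C A-p->B A-q->A B-p->B B-q->C C-p->B C-q->A

Let each state record the length of the longest suffix of the input read so far that is also a prefix of `pq`. B means the last symbol is `p`; C means the last 2 symbols are `pq`. Accept only at C, where the string currently ends in `pq`.
3 states suffice.
       p  q 
>  A   B  A 
   B   B  C 
 * C   B  A 
(> = start, * = accepting)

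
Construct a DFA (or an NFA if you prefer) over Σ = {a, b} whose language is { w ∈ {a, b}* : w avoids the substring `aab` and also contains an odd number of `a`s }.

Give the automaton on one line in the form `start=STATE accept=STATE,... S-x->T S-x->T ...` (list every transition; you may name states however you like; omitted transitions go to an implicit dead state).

start=q0 accept=q1,q3,q4 q0-a->q1 q0-b->q0 q1-a->q2 q1-b->q3 q2-a->q4 q2-b->q5 q3-a->q6 q3-b->q3 q4-a->q2 q4-b->q7 q5-a->q7 q5-b->q5 q6-a->q4 q6-b->q0 q7-a->q5 q7-b->q7

Handle the two conditions separately and then intersect. One (4 states) tracks partial matches of the forbidden pattern `aab`; the other (2 states) tracks the count of `a`s modulo 2. Each combined state is a pair, one component from each; accept when both components accept.
An 8-state machine:
        a   b  
>  q0   q1  q0 
 * q1   q2  q3 
   q2   q4  q5 
 * q3   q6  q3 
 * q4   q2  q7 
   q5   q7  q5 
   q6   q4  q0 
   q7   q5  q7 
(> = start, * = accepting)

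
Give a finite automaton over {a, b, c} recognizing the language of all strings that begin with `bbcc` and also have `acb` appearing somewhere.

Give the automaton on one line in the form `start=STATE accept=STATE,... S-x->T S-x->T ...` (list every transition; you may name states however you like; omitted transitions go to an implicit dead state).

start=q0 accept=q8 q0-a->q1 q0-b->q2 q0-c->q1 q1-a->q1 q1-b->q1 q1-c->q1 q2-a->q1 q2-b->q3 q2-c->q1 q3-a->q1 q3-b->q1 q3-c->q4 q4-a->q1 q4-b->q1 q4-c->q5 q5-a->q6 q5-b->q5 q5-c->q5 q6-a->q6 q6-b->q5 q6-c->q7 q7-a->q6 q7-b->q8 q7-c->q5 q8-a->q8 q8-b->q8 q8-c->q8

Run two small machines in parallel and take their product. One (6 states) tracks whether the input so far still matches the prefix `bbcc`; the other (4 states) tracks whether and how much of `acb` has been seen. Each combined state is a pair, one component from each; accept when both components accept. After merging equivalent states the machine shrinks.
A 9-state machine:
        a   b   c  
>  q0   q1  q2  q1 
   q1   q1  q1  q1 
   q2   q1  q3  q1 
   q3   q1  q1  q4 
   q4   q1  q1  q5 
   q5   q6  q5  q5 
   q6   q6  q5  q7 
   q7   q6  q8  q5 
 * q8   q8  q8  q8 
(> = start, * = accepting)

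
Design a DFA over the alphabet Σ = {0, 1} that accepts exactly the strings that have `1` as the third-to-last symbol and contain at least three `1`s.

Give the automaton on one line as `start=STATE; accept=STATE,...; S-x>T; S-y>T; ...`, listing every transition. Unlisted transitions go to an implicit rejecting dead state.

Run two small machines in parallel and take their product. The first has 15 states tracking the last 3 symbols read; the second has 5 states tracking the count of `1`s, saturating at 4. A product state is a pair (one from each), accepting exactly when both do. After merging equivalent states the machine shrinks.
With 14 states:
          0    1  
>  S0     S0   S1 
   S1     S2   S3 
   S2     S2   S4 
   S3     S5   S6 
   S4     S5   S7 
   S5     S8   S9 
 * S6    S10   S6 
   S7    S10   S6 
   S8     S8  S11 
 * S9    S12   S7 
 * S10   S13   S9 
   S11   S12   S7 
   S12   S13   S9 
 * S13    S8  S11 
(> = start, * = accepting)

start=S0; accept=S6,S9,S10,S13; S0-0>S0; S0-1>S1; S1-0>S2; S1-1>S3; S2-0>S2; S2-1>S4; S3-0>S5; S3-1>S6; S4-0>S5; S4-1>S7; S5-0>S8; S5-1>S9; S6-0>S10; S6-1>S6; S7-0>S10; S7-1>S6; S8-0>S8; S8-1>S11; S9-0>S12; S9-1>S7; S10-0>S13; S10-1>S9; S11-0>S12; S11-1>S7; S12-0>S13; S12-1>S9; S13-0>S8; S13-1>S11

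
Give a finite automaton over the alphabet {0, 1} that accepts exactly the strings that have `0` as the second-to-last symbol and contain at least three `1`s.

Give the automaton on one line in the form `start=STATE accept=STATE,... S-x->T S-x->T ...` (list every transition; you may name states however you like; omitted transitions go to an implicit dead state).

start=q0 accept=q12,q15,q16,q18 q0-0->q1 q0-1->q2 q1-0->q3 q1-1->q4 q2-0->q5 q2-1->q6 q3-0->q3 q3-1->q4 q4-0->q5 q4-1->q6 q5-0->q7 q5-1->q8 q6-0->q9 q6-1->q10 q7-0->q7 q7-1->q8 q8-0->q9 q8-1->q10 q9-0->q11 q9-1->q12 q10-0->q13 q10-1->q14 q11-0->q11 q11-1->q12 q12-0->q13 q12-1->q14 q13-0->q15 q13-1->q16 q14-0->q17 q14-1->q14 q15-0->q15 q15-1->q16 q16-0->q17 q16-1->q14 q17-0->q18 q17-1->q16 q18-0->q18 q18-1->q16

Handle the two conditions separately and then intersect. One (7 states) tracks the last 2 symbols read; the other (5 states) tracks the count of `1`s, saturating at 4. Each combined state is a pair, one component from each; accept when both components accept.
With 19 states:
          0    1  
>  q0     q1   q2 
   q1     q3   q4 
   q2     q5   q6 
   q3     q3   q4 
   q4     q5   q6 
   q5     q7   q8 
   q6     q9  q10 
   q7     q7   q8 
   q8     q9  q10 
   q9    q11  q12 
   q10   q13  q14 
   q11   q11  q12 
 * q12   q13  q14 
   q13   q15  q16 
   q14   q17  q14 
 * q15   q15  q16 
 * q16   q17  q14 
   q17   q18  q16 
 * q18   q18  q16 
(> = start, * = accepting)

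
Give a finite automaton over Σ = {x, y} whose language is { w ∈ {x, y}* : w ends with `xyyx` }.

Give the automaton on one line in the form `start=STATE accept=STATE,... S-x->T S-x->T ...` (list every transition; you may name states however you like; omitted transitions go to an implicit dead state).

start=A accept=E A-x->B A-y->A B-x->B B-y->C C-x->B C-y->D D-x->E D-y->A E-x->B E-y->C

Remember how much of `xyyx` the current input suffix matches. State A means no match yet; B means the last symbol is `x`; C means the last 2 symbols are `xy`; D means the last 3 symbols are `xyy`; E means the last 4 symbols are `xyyx`. Only E accepts. On a mismatch, fall back to the longest proper suffix that is still a prefix of `xyyx`.
       x  y 
>  A   B  A 
   B   B  C 
   C   B  D 
   D   E  A 
 * E   B  C 
(> = start, * = accepting)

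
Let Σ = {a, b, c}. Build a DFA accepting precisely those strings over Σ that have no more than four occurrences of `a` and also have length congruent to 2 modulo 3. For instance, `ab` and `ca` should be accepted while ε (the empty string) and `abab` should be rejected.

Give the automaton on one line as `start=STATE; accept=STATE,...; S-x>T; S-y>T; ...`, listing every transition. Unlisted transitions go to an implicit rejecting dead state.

Run two small machines in parallel and take their product. One (6 states) tracks the count of `a`s, saturating at 5; the other (3 states) tracks the input length modulo 3. Each combined state is a pair, one component from each; accept when both components accept. Minimizing collapses redundant product states.
          a    b    c  
>  q0     q1   q2   q2 
   q1     q3   q4   q4 
   q2     q4   q5   q5 
 * q3     q6   q7   q7 
 * q4     q7   q8   q8 
 * q5     q8   q0   q0 
   q6     q9  q10  q10 
   q7    q10  q11  q11 
   q8    q11   q1   q1 
   q9    q12  q13  q13 
   q10   q13  q14  q14 
   q11   q14   q3   q3 
   q12   q12  q12  q12 
 * q13   q12  q15  q15 
 * q14   q15   q6   q6 
   q15   q12   q9   q9 
(> = start, * = accepting)

start=q0; accept=q3,q4,q5,q13,q14; q0-a>q1; q0-b>q2; q0-c>q2; q1-a>q3; q1-b>q4; q1-c>q4; q2-a>q4; q2-b>q5; q2-c>q5; q3-a>q6; q3-b>q7; q3-c>q7; q4-a>q7; q4-b>q8; q4-c>q8; q5-a>q8; q5-b>q0; q5-c>q0; q6-a>q9; q6-b>q10; q6-c>q10; q7-a>q10; q7-b>q11; q7-c>q11; q8-a>q11; q8-b>q1; q8-c>q1; q9-a>q12; q9-b>q13; q9-c>q13; q10-a>q13; q10-b>q14; q10-c>q14; q11-a>q14; q11-b>q3; q11-c>q3; q12-a>q12; q12-b>q12; q12-c>q12; q13-a>q12; q13-b>q15; q13-c>q15; q14-a>q15; q14-b>q6; q14-c>q6; q15-a>q12; q15-b>q9; q15-c>q9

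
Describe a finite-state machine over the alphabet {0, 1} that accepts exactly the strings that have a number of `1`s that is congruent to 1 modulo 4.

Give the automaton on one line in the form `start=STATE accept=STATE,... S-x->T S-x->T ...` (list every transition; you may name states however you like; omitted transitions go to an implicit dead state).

start=q0 accept=q1 q0-0->q0 q0-1->q1 q1-0->q1 q1-1->q2 q2-0->q2 q2-1->q3 q3-0->q3 q3-1->q0

The only thing that matters is how many `1`s have appeared, reduced mod 4. Use one state per residue: q0 for 0, …, q3 for 3. Reading `1` moves to the next residue; anything else stays put. q1 is accepting.
A 4-state machine:
        0   1  
>  q0   q0  q1 
 * q1   q1  q2 
   q2   q2  q3 
   q3   q3  q0 
(> = start, * = accepting)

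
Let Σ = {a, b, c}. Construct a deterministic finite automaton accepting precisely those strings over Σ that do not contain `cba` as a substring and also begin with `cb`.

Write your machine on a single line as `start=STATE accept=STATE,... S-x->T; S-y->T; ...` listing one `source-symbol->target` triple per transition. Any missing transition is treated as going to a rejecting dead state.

start=q0; accept=q4,q7,q8; q0-a->q1; q0-b->q1; q0-c->q2; q1-a->q1; q1-b->q1; q1-c->q3; q2-a->q1; q2-b->q4; q2-c->q3; q3-a->q1; q3-b->q5; q3-c->q3; q4-a->q6; q4-b->q7; q4-c->q8; q5-a->q9; q5-b->q1; q5-c->q3; q6-a->q6; q6-b->q6; q6-c->q6; q7-a->q7; q7-b->q7; q7-c->q8; q8-a->q7; q8-b->q4; q8-c->q8; q9-a->q9; q9-b->q9; q9-c->q9

Handle the two conditions separately and then intersect. One (4 states) tracks partial matches of the forbidden pattern `cba`; the other (4 states) tracks whether the input so far still matches the prefix `cb`. Each combined state is a pair, one component from each; accept when both components accept.
10 states suffice.
        a   b   c  
>  q0   q1  q1  q2 
   q1   q1  q1  q3 
   q2   q1  q4  q3 
   q3   q1  q5  q3 
 * q4   q6  q7  q8 
   q5   q9  q1  q3 
   q6   q6  q6  q6 
 * q7   q7  q7  q8 
 * q8   q7  q4  q8 
   q9   q9  q9  q9 
(> = start, * = accepting)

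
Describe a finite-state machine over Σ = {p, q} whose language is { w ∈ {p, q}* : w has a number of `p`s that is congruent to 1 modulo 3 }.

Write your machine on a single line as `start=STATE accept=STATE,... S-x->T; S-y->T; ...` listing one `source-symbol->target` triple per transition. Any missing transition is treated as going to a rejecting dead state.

Keep the running count of `p`s modulo 3: each `p` advances along the cycle S0 → S1 → S2 → S0 while other symbols loop. Accept at S1.
A 3-state machine:
        p   q  
>  S0   S1  S0 
 * S1   S2  S1 
   S2   S0  S2 
(> = start, * = accepting)

start=S0; accept=S1; S0-p->S1; S0-q->S0; S1-p->S2; S1-q->S1; S2-p->S0; S2-q->S2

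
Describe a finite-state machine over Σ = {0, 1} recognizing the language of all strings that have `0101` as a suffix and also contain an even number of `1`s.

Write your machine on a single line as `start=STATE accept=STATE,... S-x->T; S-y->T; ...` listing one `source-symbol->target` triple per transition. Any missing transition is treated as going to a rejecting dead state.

Run two small machines in parallel and take their product. The first has 5 states tracking how much of the suffix `0101` has currently been matched; the second has 2 states tracking the count of `1`s modulo 2. A product state is a pair (one from each), accepting exactly when both do.
        0   1  
>  q0   q1  q2 
   q1   q1  q3 
   q2   q4  q0 
   q3   q5  q0 
   q4   q4  q6 
   q5   q4  q7 
   q6   q8  q2 
 * q7   q8  q2 
   q8   q1  q9 
   q9   q5  q0 
(> = start, * = accepting)

start=q0; accept=q7; q0-0->q1; q0-1->q2; q1-0->q1; q1-1->q3; q2-0->q4; q2-1->q0; q3-0->q5; q3-1->q0; q4-0->q4; q4-1->q6; q5-0->q4; q5-1->q7; q6-0->q8; q6-1->q2; q7-0->q8; q7-1->q2; q8-0->q1; q8-1->q9; q9-0->q5; q9-1->q0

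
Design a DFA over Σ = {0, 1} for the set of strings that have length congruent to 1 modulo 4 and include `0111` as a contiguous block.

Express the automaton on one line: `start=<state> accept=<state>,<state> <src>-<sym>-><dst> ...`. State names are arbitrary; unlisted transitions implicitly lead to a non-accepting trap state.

start=s0 accept=s16 s0-0->s1 s0-1->s2 s1-0->s3 s1-1->s4 s2-0->s3 s2-1->s5 s3-0->s6 s3-1->s7 s4-0->s6 s4-1->s8 s5-0->s6 s5-1->s9 s6-0->s10 s6-1->s11 s7-0->s10 s7-1->s12 s8-0->s10 s8-1->s13 s9-0->s10 s9-1->s0 s10-0->s1 s10-1->s14 s11-0->s1 s11-1->s15 s12-0->s1 s12-1->s16 s13-0->s16 s13-1->s16 s14-0->s3 s14-1->s17 s15-0->s3 s15-1->s18 s16-0->s18 s16-1->s18 s17-0->s6 s17-1->s19 s18-0->s19 s18-1->s19 s19-0->s13 s19-1->s13

Build one automaton per condition and run them in lockstep. One (4 states) tracks the input length modulo 4; the other (5 states) tracks whether and how much of `0111` has been seen. Each combined state is a pair, one component from each; accept when both components accept.
With 20 states:
          0    1  
>  s0     s1   s2 
   s1     s3   s4 
   s2     s3   s5 
   s3     s6   s7 
   s4     s6   s8 
   s5     s6   s9 
   s6    s10  s11 
   s7    s10  s12 
   s8    s10  s13 
   s9    s10   s0 
   s10    s1  s14 
   s11    s1  s15 
   s12    s1  s16 
   s13   s16  s16 
   s14    s3  s17 
   s15    s3  s18 
 * s16   s18  s18 
   s17    s6  s19 
   s18   s19  s19 
   s19   s13  s13 
(> = start, * = accepting)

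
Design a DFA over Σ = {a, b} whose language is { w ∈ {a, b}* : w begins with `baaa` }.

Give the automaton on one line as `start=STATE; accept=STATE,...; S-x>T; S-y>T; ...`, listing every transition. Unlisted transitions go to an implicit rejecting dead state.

start=s0; accept=s4; s0-a>s5; s0-b>s1; s1-a>s2; s1-b>s5; s2-a>s3; s2-b>s5; s3-a>s4; s3-b>s5; s4-a>s4; s4-b>s4; s5-a>s5; s5-b>s5

Check the first 4 symbols one by one: s0 through s3 record how many have matched `baaa` so far; any wrong symbol goes to the dead state s5. After all 4 match we enter the accepting sink s4.
With 6 states:
        a   b  
>  s0   s5  s1 
   s1   s2  s5 
   s2   s3  s5 
   s3   s4  s5 
 * s4   s4  s4 
   s5   s5  s5 
(> = start, * = accepting)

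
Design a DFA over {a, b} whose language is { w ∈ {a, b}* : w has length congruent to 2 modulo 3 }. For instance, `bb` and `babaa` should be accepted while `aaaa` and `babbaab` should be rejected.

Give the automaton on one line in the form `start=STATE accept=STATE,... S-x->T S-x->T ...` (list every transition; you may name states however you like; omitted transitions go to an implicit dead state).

start=q0 accept=q2 q0-a->q1 q0-b->q1 q1-a->q2 q1-b->q2 q2-a->q0 q2-b->q0

Only the length mod 3 matters, so use a 3-cycle: from any state, every input symbol moves to the next state, wrapping q2 back to q0. Mark q2 accepting.
3 states suffice.
        a   b  
>  q0   q1  q1 
   q1   q2  q2 
 * q2   q0  q0 
(> = start, * = accepting)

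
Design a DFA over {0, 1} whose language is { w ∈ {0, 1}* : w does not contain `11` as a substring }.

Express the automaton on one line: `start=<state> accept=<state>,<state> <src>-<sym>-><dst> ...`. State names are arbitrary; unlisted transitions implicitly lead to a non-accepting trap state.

This is the complement of 'contains `11`'. Use the same substring-matching states — A through C holding how much of `11` has just been matched — but flip the accepting set: everything except the trap C accepts.
       0  1 
>* A   A  B 
 * B   A  C 
   C   C  C 
(> = start, * = accepting)

start=A accept=A,B A-0->A A-1->B B-0->A B-1->C C-0->C C-1->C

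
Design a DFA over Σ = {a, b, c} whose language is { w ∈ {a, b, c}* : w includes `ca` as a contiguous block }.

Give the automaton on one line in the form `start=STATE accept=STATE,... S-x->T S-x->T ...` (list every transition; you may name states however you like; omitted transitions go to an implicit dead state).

start=q0 accept=q2 q0-a->q0 q0-b->q0 q0-c->q1 q1-a->q2 q1-b->q0 q1-c->q1 q2-a->q2 q2-b->q2 q2-c->q2

Track how much of `ca` has been matched so far: state q0 is no progress, q2 is the absorbing accept state reached once `ca` has occurred. Intermediate states record partial matches; on a mismatch, fall back to the longest reusable overlap.
A 3-state machine:
        a   b   c  
>  q0   q0  q0  q1 
   q1   q2  q0  q1 
 * q2   q2  q2  q2 
(> = start, * = accepting)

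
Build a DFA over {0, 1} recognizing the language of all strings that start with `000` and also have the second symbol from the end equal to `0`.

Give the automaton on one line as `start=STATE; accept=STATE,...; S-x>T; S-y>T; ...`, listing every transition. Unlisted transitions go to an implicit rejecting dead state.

Run two small machines in parallel and take their product. One (5 states) tracks whether the input so far still matches the prefix `000`; the other (7 states) tracks the last 2 symbols read. Each combined state is a pair, one component from each; accept when both components accept.
With 12 states:
          0    1  
>  S0     S1   S2 
   S1     S3   S4 
   S2     S5   S6 
   S3     S7   S4 
   S4     S5   S6 
   S5     S8   S4 
   S6     S5   S6 
 * S7     S7   S9 
   S8     S8   S4 
 * S9    S10  S11 
   S10    S7   S9 
   S11   S10  S11 
(> = start, * = accepting)

start=S0; accept=S7,S9; S0-0>S1; S0-1>S2; S1-0>S3; S1-1>S4; S2-0>S5; S2-1>S6; S3-0>S7; S3-1>S4; S4-0>S5; S4-1>S6; S5-0>S8; S5-1>S4; S6-0>S5; S6-1>S6; S7-0>S7; S7-1>S9; S8-0>S8; S8-1>S4; S9-0>S10; S9-1>S11; S10-0>S7; S10-1>S9; S11-0>S10; S11-1>S11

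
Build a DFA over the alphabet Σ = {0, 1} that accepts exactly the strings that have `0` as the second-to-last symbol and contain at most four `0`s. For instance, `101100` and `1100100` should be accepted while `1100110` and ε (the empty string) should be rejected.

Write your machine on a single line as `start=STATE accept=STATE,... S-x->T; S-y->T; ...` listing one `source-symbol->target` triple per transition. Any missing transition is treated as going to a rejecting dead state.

Handle the two conditions separately and then intersect. One (7 states) tracks the last 2 symbols read; the other (6 states) tracks the count of `0`s, saturating at 5. Each combined state is a pair, one component from each; accept when both components accept.
A 23-state machine:
          0    1  
>  q0     q1   q2 
   q1     q3   q4 
   q2     q5   q6 
 * q3     q7   q8 
 * q4     q9  q10 
   q5     q3   q4 
   q6     q5   q6 
 * q7    q11  q12 
 * q8    q13  q14 
   q9     q7   q8 
   q10    q9  q10 
 * q11   q15  q16 
 * q12   q17  q18 
   q13   q11  q12 
   q14   q13  q14 
   q15   q15  q19 
 * q16   q20  q21 
   q17   q15  q16 
   q18   q17  q18 
   q19   q20  q22 
   q20   q15  q19 
   q21   q20  q21 
   q22   q20  q22 
(> = start, * = accepting)

start=q0; accept=q3,q4,q7,q8,q11,q12,q16; q0-0->q1; q0-1->q2; q1-0->q3; q1-1->q4; q2-0->q5; q2-1->q6; q3-0->q7; q3-1->q8; q4-0->q9; q4-1->q10; q5-0->q3; q5-1->q4; q6-0->q5; q6-1->q6; q7-0->q11; q7-1->q12; q8-0->q13; q8-1->q14; q9-0->q7; q9-1->q8; q10-0->q9; q10-1->q10; q11-0->q15; q11-1->q16; q12-0->q17; q12-1->q18; q13-0->q11; q13-1->q12; q14-0->q13; q14-1->q14; q15-0->q15; q15-1->q19; q16-0->q20; q16-1->q21; q17-0->q15; q17-1->q16; q18-0->q17; q18-1->q18; q19-0->q20; q19-1->q22; q20-0->q15; q20-1->q19; q21-0->q20; q21-1->q21; q22-0->q20; q22-1->q22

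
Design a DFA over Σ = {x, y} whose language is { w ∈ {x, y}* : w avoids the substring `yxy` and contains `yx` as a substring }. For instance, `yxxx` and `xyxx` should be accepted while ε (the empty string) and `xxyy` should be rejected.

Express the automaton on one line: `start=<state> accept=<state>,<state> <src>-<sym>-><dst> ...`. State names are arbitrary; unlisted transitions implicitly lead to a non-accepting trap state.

Run two small machines in parallel and take their product. The first has 4 states tracking partial matches of the forbidden pattern `yxy`; the second has 3 states tracking whether and how much of `yx` has been seen. A product state is a pair (one from each), accepting exactly when both do.
        x   y  
>  s0   s0  s1 
   s1   s2  s1 
 * s2   s3  s4 
 * s3   s3  s5 
   s4   s4  s4 
 * s5   s2  s5 
(> = start, * = accepting)

start=s0 accept=s2,s3,s5 s0-x->s0 s0-y->s1 s1-x->s2 s1-y->s1 s2-x->s3 s2-y->s4 s3-x->s3 s3-y->s5 s4-x->s4 s4-y->s4 s5-x->s2 s5-y->s5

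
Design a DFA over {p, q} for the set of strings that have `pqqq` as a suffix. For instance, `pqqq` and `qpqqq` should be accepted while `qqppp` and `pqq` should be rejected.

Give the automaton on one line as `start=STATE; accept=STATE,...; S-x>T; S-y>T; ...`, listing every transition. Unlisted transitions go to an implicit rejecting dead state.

start=S0; accept=S4; S0-p>S1; S0-q>S0; S1-p>S1; S1-q>S2; S2-p>S1; S2-q>S3; S3-p>S1; S3-q>S4; S4-p>S1; S4-q>S0

Remember how much of `pqqq` the current input suffix matches. State S0 means no match yet; S1 means the last symbol is `p`; S2 means the last 2 symbols are `pq`; S3 means the last 3 symbols are `pqq`; S4 means the last 4 symbols are `pqqq`. Only S4 accepts. On a mismatch, fall back to the longest proper suffix that is still a prefix of `pqqq`.
With 5 states:
        p   q  
>  S0   S1  S0 
   S1   S1  S2 
   S2   S1  S3 
   S3   S1  S4 
 * S4   S1  S0 
(> = start, * = accepting)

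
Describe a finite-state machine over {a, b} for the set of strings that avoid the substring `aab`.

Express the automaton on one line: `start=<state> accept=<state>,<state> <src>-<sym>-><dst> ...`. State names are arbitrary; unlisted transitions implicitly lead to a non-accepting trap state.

start=q0 accept=q0,q1,q2 q0-a->q1 q0-b->q0 q1-a->q2 q1-b->q0 q2-a->q2 q2-b->q3 q3-a->q3 q3-b->q3

This is the complement of 'contains `aab`'. Use the same substring-matching states — q0 through q3 holding how much of `aab` has just been matched — but flip the accepting set: everything except the trap q3 accepts.
A 4-state machine:
        a   b  
>* q0   q1  q0 
 * q1   q2  q0 
 * q2   q2  q3 
   q3   q3  q3 
(> = start, * = accepting)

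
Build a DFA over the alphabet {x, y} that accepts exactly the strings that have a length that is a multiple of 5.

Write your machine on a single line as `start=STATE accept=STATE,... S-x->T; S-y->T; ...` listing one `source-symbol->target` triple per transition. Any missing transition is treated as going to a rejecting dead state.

start=s0; accept=s0; s0-x->s1; s0-y->s1; s1-x->s2; s1-y->s2; s2-x->s3; s2-y->s3; s3-x->s4; s3-y->s4; s4-x->s0; s4-y->s0

Only the length mod 5 matters, so use a 5-cycle: from any state, every input symbol moves to the next state, wrapping s4 back to s0. Mark s0 accepting.
A 5-state machine:
        x   y  
>* s0   s1  s1 
   s1   s2  s2 
   s2   s3  s3 
   s3   s4  s4 
   s4   s0  s0 
(> = start, * = accepting)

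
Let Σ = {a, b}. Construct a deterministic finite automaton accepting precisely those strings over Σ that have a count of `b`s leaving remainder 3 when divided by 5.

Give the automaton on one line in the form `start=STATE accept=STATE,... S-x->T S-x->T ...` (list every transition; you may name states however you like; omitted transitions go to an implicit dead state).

The only thing that matters is how many `b`s have appeared, reduced mod 5. Use one state per residue: q0 for 0, …, q4 for 4. Reading `b` moves to the next residue; anything else stays put. q3 is accepting.
        a   b  
>  q0   q0  q1 
   q1   q1  q2 
   q2   q2  q3 
 * q3   q3  q4 
   q4   q4  q0 
(> = start, * = accepting)

start=q0 accept=q3 q0-a->q0 q0-b->q1 q1-a->q1 q1-b->q2 q2-a->q2 q2-b->q3 q3-a->q3 q3-b->q4 q4-a->q4 q4-b->q0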